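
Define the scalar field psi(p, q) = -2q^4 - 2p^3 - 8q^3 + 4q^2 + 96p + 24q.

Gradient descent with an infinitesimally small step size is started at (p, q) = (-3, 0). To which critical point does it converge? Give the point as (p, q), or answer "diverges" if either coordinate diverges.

psi is separable, so gradient descent decouples: p follows -∂psi/∂p, q follows -∂psi/∂q.
∂psi/∂p = -6(p - 4)(p + 4); at p=-3 this is 42, so p decreases.
∂psi/∂q = -8(q - 1)(q + 1)(q + 3); at q=0 this is 24, so q decreases.
p converges to its nearest critical value -4 (a local min of the p-part); q converges to -1. The iterate converges to (-4, -1).

(-4, -1)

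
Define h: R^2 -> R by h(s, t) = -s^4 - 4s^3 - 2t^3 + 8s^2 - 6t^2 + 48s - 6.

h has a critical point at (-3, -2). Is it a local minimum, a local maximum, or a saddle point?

saddle point

The mixed partial ∂²h/∂s∂t is 0, so the Hessian at any point is diag(h_ss, h_tt) = diag(4(-3s^2 - 6s + 4), -12(t + 1)).
At (-3, -2): H = diag(-20, 12).
The eigenvalues have opposite signs, so H is indefinite: a saddle point.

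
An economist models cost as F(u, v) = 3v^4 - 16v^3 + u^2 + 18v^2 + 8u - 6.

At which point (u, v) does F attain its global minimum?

F(u,v) separates as P(u) + Q(v) − 6, so its minimum is min P + min Q − 6.
P'(u) = 2u + 8 vanishes at u ∈ {-4}; Q'(v) = 12v(v - 3)(v - 1) vanishes at v ∈ {0, 1, 3}.
Local minima of P (where P''>0): P(-4)=-16. Local minima of Q: Q(0)=0, Q(3)=-27.
So the global minimum of F is P(-4) + Q(3) − 6 = -16 − 27 − 6 = -49, attained at (-4, 3).

(-4, 3)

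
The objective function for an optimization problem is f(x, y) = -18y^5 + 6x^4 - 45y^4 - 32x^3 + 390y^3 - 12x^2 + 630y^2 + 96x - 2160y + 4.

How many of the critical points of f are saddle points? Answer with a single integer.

6

f separates as a function of x plus a function of y, so ∇f=0 decouples.
∂f/∂x = 24(x - 4)(x - 1)(x + 1) = 0 at x ∈ {-1, 1, 4}; ∂f/∂y = -90(y - 3)(y - 1)(y + 2)(y + 4) = 0 at y ∈ {-4, -2, 1, 3}.
The Hessian is diagonal: diag(f_xx, f_yy). Second derivatives: f_xx(-1)=240, f_xx(1)=-144, f_xx(4)=360; f_yy(-4)=6300, f_yy(-2)=-2700, f_yy(1)=2700, f_yy(3)=-6300.
Saddle points occur where the two diagonal entries have opposite signs: (-1, -2), (-1, 3), (1, -4), (1, 1), (4, -2), (4, 3). Count: 6.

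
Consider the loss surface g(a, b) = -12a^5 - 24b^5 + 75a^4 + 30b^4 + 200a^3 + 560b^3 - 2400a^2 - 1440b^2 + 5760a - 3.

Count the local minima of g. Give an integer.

4

g separates as a function of a plus a function of b, so ∇g=0 decouples.
∂g/∂a = -60(a - 4)(a - 3)(a - 2)(a + 4) = 0 at a ∈ {-4, 2, 3, 4}; ∂g/∂b = -120b(b - 3)(b - 2)(b + 4) = 0 at b ∈ {-4, 0, 2, 3}.
The Hessian is diagonal: diag(g_aa, g_bb). Second derivatives: g_aa(-4)=20160, g_aa(2)=-720, g_aa(3)=420, g_aa(4)=-960; g_bb(-4)=20160, g_bb(0)=-2880, g_bb(2)=1440, g_bb(3)=-2520.
Local minima occur where both diagonal entries positive: (-4, -4), (-4, 2), (3, -4), (3, 2). Count: 4.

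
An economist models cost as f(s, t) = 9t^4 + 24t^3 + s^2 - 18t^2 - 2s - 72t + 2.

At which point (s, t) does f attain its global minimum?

f(s,t) separates as P(s) + Q(t) + 2, so its minimum is min P + min Q + 2.
P'(s) = 2s - 2 vanishes at s ∈ {1}; Q'(t) = 36(t - 1)(t + 1)(t + 2) vanishes at t ∈ {-2, -1, 1}.
Local minima of P (where P''>0): P(1)=-1. Local minima of Q: Q(-2)=24, Q(1)=-57.
So the global minimum of f is P(1) + Q(1) + 2 = -1 − 57 + 2 = -56, attained at (1, 1).

(1, 1)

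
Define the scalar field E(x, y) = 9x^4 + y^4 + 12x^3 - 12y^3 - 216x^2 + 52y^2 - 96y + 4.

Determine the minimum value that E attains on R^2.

-1980

E(x,y) separates as P(x) + Q(y) + 4, so its minimum is min P + min Q + 4.
P'(x) = 36x(x - 3)(x + 4) vanishes at x ∈ {-4, 0, 3}; Q'(y) = 4(y - 4)(y - 3)(y - 2) vanishes at y ∈ {2, 3, 4}.
Local minima of P (where P''>0): P(-4)=-1920, P(3)=-891. Local minima of Q: Q(2)=-64, Q(4)=-64.
So the global minimum of E is P(-4) + Q(2) + 4 = -1920 − 64 + 4 = -1980, attained at (-4, 2).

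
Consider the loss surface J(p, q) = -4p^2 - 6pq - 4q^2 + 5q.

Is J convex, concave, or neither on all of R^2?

concave

J is quadratic, so its Hessian is the constant matrix H = [[-8, -6], [-6, -8]].
det(H) = 28, tr(H) = -16.
det(H) > 0 and tr(H) < 0, so H is negative definite everywhere: concave.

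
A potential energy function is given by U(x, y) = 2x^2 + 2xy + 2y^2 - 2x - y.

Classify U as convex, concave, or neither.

U is quadratic, so its Hessian is the constant matrix H = [[4, 2], [2, 4]].
det(H) = 12, tr(H) = 8.
det(H) > 0 and tr(H) > 0, so H is positive definite everywhere: convex.

convex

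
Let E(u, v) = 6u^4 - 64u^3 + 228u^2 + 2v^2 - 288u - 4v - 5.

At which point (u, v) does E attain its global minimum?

(1, 1)

E(u,v) separates as P(u) + Q(v) − 5, so its minimum is min P + min Q − 5.
P'(u) = 24(u - 4)(u - 3)(u - 1) vanishes at u ∈ {1, 3, 4}; Q'(v) = 4v - 4 vanishes at v ∈ {1}.
Local minima of P (where P''>0): P(1)=-118, P(4)=-64. Local minima of Q: Q(1)=-2.
So the global minimum of E is P(1) + Q(1) − 5 = -118 − 2 − 5 = -125, attained at (1, 1).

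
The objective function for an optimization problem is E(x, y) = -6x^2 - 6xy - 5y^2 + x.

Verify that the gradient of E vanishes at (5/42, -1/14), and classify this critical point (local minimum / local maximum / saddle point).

local maximum

∇E = (-12x - 6y + 1, -6x - 10y); substituting (5/42, -1/14) gives ∇E = (0, 0), so (5/42, -1/14) is indeed a critical point.
The Hessian of E is constant: H = [[-12, -6], [-6, -10]].
det(H) = (-12)·(-10) − (-6)² = 84.
det(H) > 0 and tr(H) = -22 < 0, so H is negative definite and the point is a local maximum.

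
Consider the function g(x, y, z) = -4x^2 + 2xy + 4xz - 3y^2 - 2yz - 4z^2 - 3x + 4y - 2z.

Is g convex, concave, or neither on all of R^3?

concave

g is quadratic, so its Hessian is the constant matrix H = [[-8, 2, 4], [2, -6, -2], [4, -2, -8]].
Leading principal minors: -8, 44, -256.
Signs alternate −, +, − ⇒ H ≺ 0 ⇒ concave.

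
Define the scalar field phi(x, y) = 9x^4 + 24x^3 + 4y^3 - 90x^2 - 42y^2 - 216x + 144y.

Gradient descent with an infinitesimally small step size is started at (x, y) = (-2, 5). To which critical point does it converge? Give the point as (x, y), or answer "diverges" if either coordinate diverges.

phi is separable, so gradient descent decouples: x follows -∂phi/∂x, y follows -∂phi/∂y.
∂phi/∂x = 36(x - 2)(x + 1)(x + 3); at x=-2 this is 144, so x decreases.
∂phi/∂y = 12(y - 4)(y - 3); at y=5 this is 24, so y decreases.
x converges to its nearest critical value -3 (a local min of the x-part); y converges to 4. The iterate converges to (-3, 4).

(-3, 4)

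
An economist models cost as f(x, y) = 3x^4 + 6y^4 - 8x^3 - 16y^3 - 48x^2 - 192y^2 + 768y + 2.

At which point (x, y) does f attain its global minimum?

f(x,y) separates as P(x) + Q(y) + 2, so its minimum is min P + min Q + 2.
P'(x) = 12x(x - 4)(x + 2) vanishes at x ∈ {-2, 0, 4}; Q'(y) = 24(y - 4)(y - 2)(y + 4) vanishes at y ∈ {-4, 2, 4}.
Local minima of P (where P''>0): P(-2)=-80, P(4)=-512. Local minima of Q: Q(-4)=-3584, Q(4)=512.
So the global minimum of f is P(4) + Q(-4) + 2 = -512 − 3584 + 2 = -4094, attained at (4, -4).

(4, -4)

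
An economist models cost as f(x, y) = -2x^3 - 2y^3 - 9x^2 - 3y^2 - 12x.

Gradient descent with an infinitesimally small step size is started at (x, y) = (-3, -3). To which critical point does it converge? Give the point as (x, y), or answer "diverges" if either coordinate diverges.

f is separable, so gradient descent decouples: x follows -∂f/∂x, y follows -∂f/∂y.
∂f/∂x = -6(x + 1)(x + 2); at x=-3 this is -12, so x increases.
∂f/∂y = -6y(y + 1); at y=-3 this is -36, so y increases.
x converges to its nearest critical value -2 (a local min of the x-part); y converges to -1. The iterate converges to (-2, -1).

(-2, -1)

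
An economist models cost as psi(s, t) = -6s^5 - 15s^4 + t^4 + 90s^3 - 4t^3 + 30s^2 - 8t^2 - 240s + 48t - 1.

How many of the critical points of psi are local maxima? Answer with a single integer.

2

psi separates as a function of s plus a function of t, so ∇psi=0 decouples.
∂psi/∂s = -30(s - 2)(s - 1)(s + 1)(s + 4) = 0 at s ∈ {-4, -1, 1, 2}; ∂psi/∂t = 4(t - 3)(t - 2)(t + 2) = 0 at t ∈ {-2, 2, 3}.
The Hessian is diagonal: diag(psi_ss, psi_tt). Second derivatives: psi_ss(-4)=2700, psi_ss(-1)=-540, psi_ss(1)=300, psi_ss(2)=-540; psi_tt(-2)=80, psi_tt(2)=-16, psi_tt(3)=20.
Local maxima occur where both diagonal entries negative: (-1, 2), (2, 2). Count: 2.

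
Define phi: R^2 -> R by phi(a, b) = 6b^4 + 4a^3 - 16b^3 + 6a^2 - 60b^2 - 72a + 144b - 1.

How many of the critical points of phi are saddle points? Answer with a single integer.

3

phi separates as a function of a plus a function of b, so ∇phi=0 decouples.
∂phi/∂a = 12(a - 2)(a + 3) = 0 at a ∈ {-3, 2}; ∂phi/∂b = 24(b - 3)(b - 1)(b + 2) = 0 at b ∈ {-2, 1, 3}.
The Hessian is diagonal: diag(phi_aa, phi_bb). Second derivatives: phi_aa(-3)=-60, phi_aa(2)=60; phi_bb(-2)=360, phi_bb(1)=-144, phi_bb(3)=240.
Saddle points occur where the two diagonal entries have opposite signs: (-3, -2), (-3, 3), (2, 1). Count: 3.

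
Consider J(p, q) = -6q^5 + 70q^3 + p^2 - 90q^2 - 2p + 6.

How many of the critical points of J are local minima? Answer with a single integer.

J separates as a function of p plus a function of q, so ∇J=0 decouples.
∂J/∂p = 2(p - 1) = 0 at p ∈ {1}; ∂J/∂q = -30q(q - 2)(q - 1)(q + 3) = 0 at q ∈ {-3, 0, 1, 2}.
The Hessian is diagonal: diag(J_pp, J_qq). Second derivatives: J_pp(1)=2; J_qq(-3)=1800, J_qq(0)=-180, J_qq(1)=120, J_qq(2)=-300.
Local minima occur where both diagonal entries positive: (1, -3), (1, 1). Count: 2.

2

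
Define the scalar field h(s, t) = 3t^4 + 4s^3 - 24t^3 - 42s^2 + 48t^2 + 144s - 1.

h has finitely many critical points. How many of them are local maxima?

1

h separates as a function of s plus a function of t, so ∇h=0 decouples.
∂h/∂s = 12(s - 4)(s - 3) = 0 at s ∈ {3, 4}; ∂h/∂t = 12t(t - 4)(t - 2) = 0 at t ∈ {0, 2, 4}.
The Hessian is diagonal: diag(h_ss, h_tt). Second derivatives: h_ss(3)=-12, h_ss(4)=12; h_tt(0)=96, h_tt(2)=-48, h_tt(4)=96.
Local maxima occur where both diagonal entries negative: (3, 2). Count: 1.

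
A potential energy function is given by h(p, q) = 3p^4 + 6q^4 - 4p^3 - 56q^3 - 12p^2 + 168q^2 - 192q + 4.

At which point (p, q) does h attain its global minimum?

(2, 4)

h(p,q) separates as A(p) + B(q) + 4, so its minimum is min A + min B + 4.
A'(p) = 12p(p - 2)(p + 1) vanishes at p ∈ {-1, 0, 2}; B'(q) = 24(q - 4)(q - 2)(q - 1) vanishes at q ∈ {1, 2, 4}.
Local minima of A (where A''>0): A(-1)=-5, A(2)=-32. Local minima of B: B(1)=-74, B(4)=-128.
So the global minimum of h is A(2) + B(4) + 4 = -32 − 128 + 4 = -156, attained at (2, 4).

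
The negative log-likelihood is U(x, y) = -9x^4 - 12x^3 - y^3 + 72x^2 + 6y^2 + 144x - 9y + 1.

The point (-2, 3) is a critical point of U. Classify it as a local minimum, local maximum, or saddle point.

local maximum

The mixed partial ∂²U/∂x∂y is 0, so the Hessian at any point is diag(U_xx, U_yy) = diag(36(-3x^2 - 2x + 4), 6(-y + 2)).
At (-2, 3): H = diag(-144, -6).
Both eigenvalues are negative, so H is negative definite: a local maximum.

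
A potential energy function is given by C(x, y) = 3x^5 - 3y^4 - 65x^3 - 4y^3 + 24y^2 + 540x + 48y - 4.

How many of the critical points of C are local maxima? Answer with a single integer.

C separates as a function of x plus a function of y, so ∇C=0 decouples.
∂C/∂x = 15(x - 3)(x - 2)(x + 2)(x + 3) = 0 at x ∈ {-3, -2, 2, 3}; ∂C/∂y = -12(y - 2)(y + 1)(y + 2) = 0 at y ∈ {-2, -1, 2}.
The Hessian is diagonal: diag(C_xx, C_yy). Second derivatives: C_xx(-3)=-450, C_xx(-2)=300, C_xx(2)=-300, C_xx(3)=450; C_yy(-2)=-48, C_yy(-1)=36, C_yy(2)=-144.
Local maxima occur where both diagonal entries negative: (-3, -2), (-3, 2), (2, -2), (2, 2). Count: 4.

4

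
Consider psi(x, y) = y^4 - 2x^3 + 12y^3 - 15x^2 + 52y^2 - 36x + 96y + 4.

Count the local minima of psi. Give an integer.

2

psi separates as a function of x plus a function of y, so ∇psi=0 decouples.
∂psi/∂x = -6(x + 2)(x + 3) = 0 at x ∈ {-3, -2}; ∂psi/∂y = 4(y + 2)(y + 3)(y + 4) = 0 at y ∈ {-4, -3, -2}.
The Hessian is diagonal: diag(psi_xx, psi_yy). Second derivatives: psi_xx(-3)=6, psi_xx(-2)=-6; psi_yy(-4)=8, psi_yy(-3)=-4, psi_yy(-2)=8.
Local minima occur where both diagonal entries positive: (-3, -4), (-3, -2). Count: 2.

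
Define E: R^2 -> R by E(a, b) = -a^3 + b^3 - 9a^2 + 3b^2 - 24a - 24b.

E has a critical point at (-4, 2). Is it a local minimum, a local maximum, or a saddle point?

local minimum

The mixed partial ∂²E/∂a∂b is 0, so the Hessian at any point is diag(E_aa, E_bb) = diag(-6(a + 3), 6(b + 1)).
At (-4, 2): H = diag(6, 18).
Both eigenvalues are positive, so H is positive definite: a local minimum.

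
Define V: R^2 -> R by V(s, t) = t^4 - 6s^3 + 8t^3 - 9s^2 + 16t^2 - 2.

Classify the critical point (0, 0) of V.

The mixed partial ∂²V/∂s∂t is 0, so the Hessian at any point is diag(V_ss, V_tt) = diag(-18(2s + 1), 4(3t^2 + 12t + 8)).
At (0, 0): H = diag(-18, 32).
The eigenvalues have opposite signs, so H is indefinite: a saddle point.

saddle point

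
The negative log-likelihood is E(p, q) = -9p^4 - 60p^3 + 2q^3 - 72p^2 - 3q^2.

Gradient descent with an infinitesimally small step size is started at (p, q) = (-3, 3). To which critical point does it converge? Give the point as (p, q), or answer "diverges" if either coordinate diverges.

E is separable, so gradient descent decouples: p follows -∂E/∂p, q follows -∂E/∂q.
∂E/∂p = -36p(p + 1)(p + 4); at p=-3 this is -216, so p increases.
∂E/∂q = 6q(q - 1); at q=3 this is 36, so q decreases.
p converges to its nearest critical value -1 (a local min of the p-part); q converges to 1. The iterate converges to (-1, 1).

(-1, 1)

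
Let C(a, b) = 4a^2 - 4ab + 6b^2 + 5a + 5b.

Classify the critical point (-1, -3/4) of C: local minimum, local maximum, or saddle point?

The Hessian of C is constant: H = [[8, -4], [-4, 12]].
det(H) = 8·12 − (-4)² = 80.
det(H) > 0 and tr(H) = 20 > 0, so H is positive definite and the point is a local minimum.

local minimum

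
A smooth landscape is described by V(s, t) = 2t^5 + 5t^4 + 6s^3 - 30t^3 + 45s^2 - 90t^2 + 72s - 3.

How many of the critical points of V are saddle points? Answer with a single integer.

V separates as a function of s plus a function of t, so ∇V=0 decouples.
∂V/∂s = 18(s + 1)(s + 4) = 0 at s ∈ {-4, -1}; ∂V/∂t = 10t(t - 3)(t + 2)(t + 3) = 0 at t ∈ {-3, -2, 0, 3}.
The Hessian is diagonal: diag(V_ss, V_tt). Second derivatives: V_ss(-4)=-54, V_ss(-1)=54; V_tt(-3)=-180, V_tt(-2)=100, V_tt(0)=-180, V_tt(3)=900.
Saddle points occur where the two diagonal entries have opposite signs: (-4, -2), (-4, 3), (-1, -3), (-1, 0). Count: 4.

4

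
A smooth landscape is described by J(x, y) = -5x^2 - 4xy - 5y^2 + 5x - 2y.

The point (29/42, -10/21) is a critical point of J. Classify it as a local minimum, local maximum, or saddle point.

The Hessian of J is constant: H = [[-10, -4], [-4, -10]].
det(H) = (-10)·(-10) − (-4)² = 84.
det(H) > 0 and tr(H) = -20 < 0, so H is negative definite and the point is a local maximum.

local maximum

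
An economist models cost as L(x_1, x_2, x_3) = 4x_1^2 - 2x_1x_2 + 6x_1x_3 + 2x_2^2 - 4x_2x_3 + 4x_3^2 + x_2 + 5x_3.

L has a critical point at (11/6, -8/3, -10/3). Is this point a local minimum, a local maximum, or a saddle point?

The Hessian is constant: H = [[8, -2, 6], [-2, 4, -4], [6, -4, 8]].
Leading principal minors: Δ₁ = 8, Δ₂ = 28, Δ₃ = 48.
All leading minors are positive, so H is positive definite: a local minimum.

local minimum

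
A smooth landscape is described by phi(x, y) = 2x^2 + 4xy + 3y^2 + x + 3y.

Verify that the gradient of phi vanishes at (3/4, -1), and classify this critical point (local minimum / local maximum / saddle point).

local minimum

∇phi = (4x + 4y + 1, 4x + 6y + 3); substituting (3/4, -1) gives ∇phi = (0, 0), so (3/4, -1) is indeed a critical point.
The Hessian of phi is constant: H = [[4, 4], [4, 6]].
det(H) = 4·6 − 4² = 8.
det(H) > 0 and tr(H) = 10 > 0, so H is positive definite and the point is a local minimum.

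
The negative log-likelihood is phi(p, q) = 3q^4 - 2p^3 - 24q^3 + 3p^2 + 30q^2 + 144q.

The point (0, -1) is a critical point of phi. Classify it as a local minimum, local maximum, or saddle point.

The mixed partial ∂²phi/∂p∂q is 0, so the Hessian at any point is diag(phi_pp, phi_qq) = diag(6(-2p + 1), 12(3q^2 - 12q + 5)).
At (0, -1): H = diag(6, 240).
Both eigenvalues are positive, so H is positive definite: a local minimum.

local minimum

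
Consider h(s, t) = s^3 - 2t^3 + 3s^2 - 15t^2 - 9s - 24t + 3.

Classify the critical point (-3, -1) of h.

The mixed partial ∂²h/∂s∂t is 0, so the Hessian at any point is diag(h_ss, h_tt) = diag(6(s + 1), -6(2t + 5)).
At (-3, -1): H = diag(-12, -18).
Both eigenvalues are negative, so H is negative definite: a local maximum.

local maximum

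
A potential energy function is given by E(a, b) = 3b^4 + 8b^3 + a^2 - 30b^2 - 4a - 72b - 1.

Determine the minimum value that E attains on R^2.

-157

E(a,b) separates as P(a) + Q(b) − 1, so its minimum is min P + min Q − 1.
P'(a) = 2a - 4 vanishes at a ∈ {2}; Q'(b) = 12(b - 2)(b + 1)(b + 3) vanishes at b ∈ {-3, -1, 2}.
Local minima of P (where P''>0): P(2)=-4. Local minima of Q: Q(-3)=-27, Q(2)=-152.
So the global minimum of E is P(2) + Q(2) − 1 = -4 − 152 − 1 = -157, attained at (2, 2).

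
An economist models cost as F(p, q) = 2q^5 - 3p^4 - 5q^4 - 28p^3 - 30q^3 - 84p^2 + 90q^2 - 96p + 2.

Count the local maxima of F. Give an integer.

F separates as a function of p plus a function of q, so ∇F=0 decouples.
∂F/∂p = -12(p + 1)(p + 2)(p + 4) = 0 at p ∈ {-4, -2, -1}; ∂F/∂q = 10q(q - 3)(q - 2)(q + 3) = 0 at q ∈ {-3, 0, 2, 3}.
The Hessian is diagonal: diag(F_pp, F_qq). Second derivatives: F_pp(-4)=-72, F_pp(-2)=24, F_pp(-1)=-36; F_qq(-3)=-900, F_qq(0)=180, F_qq(2)=-100, F_qq(3)=180.
Local maxima occur where both diagonal entries negative: (-4, -3), (-4, 2), (-1, -3), (-1, 2). Count: 4.

4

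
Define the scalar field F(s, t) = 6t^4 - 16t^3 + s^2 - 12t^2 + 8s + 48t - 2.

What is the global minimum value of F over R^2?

-56

F(s,t) separates as P(s) + Q(t) − 2, so its minimum is min P + min Q − 2.
P'(s) = 2s + 8 vanishes at s ∈ {-4}; Q'(t) = 24(t - 2)(t - 1)(t + 1) vanishes at t ∈ {-1, 1, 2}.
Local minima of P (where P''>0): P(-4)=-16. Local minima of Q: Q(-1)=-38, Q(2)=16.
So the global minimum of F is P(-4) + Q(-1) − 2 = -16 − 38 − 2 = -56, attained at (-4, -1).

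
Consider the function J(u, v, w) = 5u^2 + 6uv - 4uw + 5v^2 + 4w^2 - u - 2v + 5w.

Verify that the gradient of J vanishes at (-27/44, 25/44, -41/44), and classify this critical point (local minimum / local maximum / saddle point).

local minimum

∇J = (10u + 6v - 4w - 1, 6u + 10v - 2, -4u + 8w + 5); substituting (-27/44, 25/44, -41/44) gives ∇J = (0, 0, 0), so (-27/44, 25/44, -41/44) is indeed a critical point.
The Hessian is constant: H = [[10, 6, -4], [6, 10, 0], [-4, 0, 8]].
Leading principal minors: Δ₁ = 10, Δ₂ = 64, Δ₃ = 352.
All leading minors are positive, so H is positive definite: a local minimum.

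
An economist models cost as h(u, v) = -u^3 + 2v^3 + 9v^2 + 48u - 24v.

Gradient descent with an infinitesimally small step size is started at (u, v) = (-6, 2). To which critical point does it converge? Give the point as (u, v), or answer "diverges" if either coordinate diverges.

h is separable, so gradient descent decouples: u follows -∂h/∂u, v follows -∂h/∂v.
∂h/∂u = -3(u - 4)(u + 4); at u=-6 this is -60, so u increases.
∂h/∂v = 6(v - 1)(v + 4); at v=2 this is 36, so v decreases.
u converges to its nearest critical value -4 (a local min of the u-part); v converges to 1. The iterate converges to (-4, 1).

(-4, 1)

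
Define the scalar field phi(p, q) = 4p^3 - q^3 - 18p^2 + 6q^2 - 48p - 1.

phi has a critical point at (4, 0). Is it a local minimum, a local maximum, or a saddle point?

The mixed partial ∂²phi/∂p∂q is 0, so the Hessian at any point is diag(phi_pp, phi_qq) = diag(12(2p - 3), 6(-q + 2)).
At (4, 0): H = diag(60, 12).
Both eigenvalues are positive, so H is positive definite: a local minimum.

local minimum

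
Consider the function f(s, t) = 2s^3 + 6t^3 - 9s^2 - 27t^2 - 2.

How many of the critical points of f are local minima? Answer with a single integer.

1

f separates as a function of s plus a function of t, so ∇f=0 decouples.
∂f/∂s = 6s(s - 3) = 0 at s ∈ {0, 3}; ∂f/∂t = 18t(t - 3) = 0 at t ∈ {0, 3}.
The Hessian is diagonal: diag(f_ss, f_tt). Second derivatives: f_ss(0)=-18, f_ss(3)=18; f_tt(0)=-54, f_tt(3)=54.
Local minima occur where both diagonal entries positive: (3, 3). Count: 1.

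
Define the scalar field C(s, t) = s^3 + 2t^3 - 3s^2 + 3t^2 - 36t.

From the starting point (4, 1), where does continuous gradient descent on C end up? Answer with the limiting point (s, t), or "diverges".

(2, 2)

C is separable, so gradient descent decouples: s follows -∂C/∂s, t follows -∂C/∂t.
∂C/∂s = 3s(s - 2); at s=4 this is 24, so s decreases.
∂C/∂t = 6(t - 2)(t + 3); at t=1 this is -24, so t increases.
s converges to its nearest critical value 2 (a local min of the s-part); t converges to 2. The iterate converges to (2, 2).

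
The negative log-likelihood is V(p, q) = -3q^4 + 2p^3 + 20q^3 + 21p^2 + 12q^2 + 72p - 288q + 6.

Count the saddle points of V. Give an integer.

3

V separates as a function of p plus a function of q, so ∇V=0 decouples.
∂V/∂p = 6(p + 3)(p + 4) = 0 at p ∈ {-4, -3}; ∂V/∂q = -12(q - 4)(q - 3)(q + 2) = 0 at q ∈ {-2, 3, 4}.
The Hessian is diagonal: diag(V_pp, V_qq). Second derivatives: V_pp(-4)=-6, V_pp(-3)=6; V_qq(-2)=-360, V_qq(3)=60, V_qq(4)=-72.
Saddle points occur where the two diagonal entries have opposite signs: (-4, 3), (-3, -2), (-3, 4). Count: 3.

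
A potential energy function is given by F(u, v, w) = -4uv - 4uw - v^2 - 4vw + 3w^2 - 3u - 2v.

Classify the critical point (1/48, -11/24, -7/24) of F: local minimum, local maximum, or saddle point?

saddle point

The Hessian is constant: H = [[0, -4, -4], [-4, -2, -4], [-4, -4, 6]].
Leading principal minors: Δ₁ = 0, Δ₂ = -16, Δ₃ = -192.
The minors fit neither the all-positive nor the alternating-sign pattern, so H is indefinite: a saddle point.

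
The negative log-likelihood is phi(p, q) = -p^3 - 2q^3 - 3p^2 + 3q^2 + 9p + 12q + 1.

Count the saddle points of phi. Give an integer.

phi separates as a function of p plus a function of q, so ∇phi=0 decouples.
∂phi/∂p = -3(p - 1)(p + 3) = 0 at p ∈ {-3, 1}; ∂phi/∂q = -6(q - 2)(q + 1) = 0 at q ∈ {-1, 2}.
The Hessian is diagonal: diag(phi_pp, phi_qq). Second derivatives: phi_pp(-3)=12, phi_pp(1)=-12; phi_qq(-1)=18, phi_qq(2)=-18.
Saddle points occur where the two diagonal entries have opposite signs: (-3, 2), (1, -1). Count: 2.

2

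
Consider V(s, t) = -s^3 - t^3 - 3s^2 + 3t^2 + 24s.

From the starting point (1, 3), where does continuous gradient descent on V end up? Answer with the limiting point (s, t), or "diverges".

diverges

V is separable, so gradient descent decouples: s follows -∂V/∂s, t follows -∂V/∂t.
∂V/∂s = -3(s - 2)(s + 4); at s=1 this is 15, so s decreases.
∂V/∂t = -3t(t - 2); at t=3 this is -9, so t increases.
The t-coordinate has no critical point in that direction and runs off to infinity.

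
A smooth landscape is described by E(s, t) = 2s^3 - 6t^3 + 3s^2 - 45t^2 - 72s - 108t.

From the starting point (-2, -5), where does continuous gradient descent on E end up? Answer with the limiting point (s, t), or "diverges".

E is separable, so gradient descent decouples: s follows -∂E/∂s, t follows -∂E/∂t.
∂E/∂s = 6(s - 3)(s + 4); at s=-2 this is -60, so s increases.
∂E/∂t = -18(t + 2)(t + 3); at t=-5 this is -108, so t increases.
s converges to its nearest critical value 3 (a local min of the s-part); t converges to -3. The iterate converges to (3, -3).

(3, -3)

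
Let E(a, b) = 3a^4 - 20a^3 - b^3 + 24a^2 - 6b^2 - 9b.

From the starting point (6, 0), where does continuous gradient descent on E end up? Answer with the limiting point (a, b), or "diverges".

diverges

E is separable, so gradient descent decouples: a follows -∂E/∂a, b follows -∂E/∂b.
∂E/∂a = 12a(a - 4)(a - 1); at a=6 this is 720, so a decreases.
∂E/∂b = -3(b + 1)(b + 3); at b=0 this is -9, so b increases.
The b-coordinate has no critical point in that direction and runs off to infinity.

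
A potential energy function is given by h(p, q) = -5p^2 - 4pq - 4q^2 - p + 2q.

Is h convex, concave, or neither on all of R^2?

h is quadratic, so its Hessian is the constant matrix H = [[-10, -4], [-4, -8]].
det(H) = 64, tr(H) = -18.
det(H) > 0 and tr(H) < 0, so H is negative definite everywhere: concave.

concave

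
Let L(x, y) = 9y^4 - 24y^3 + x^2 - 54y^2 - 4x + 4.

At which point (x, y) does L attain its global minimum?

L(x,y) separates as P(x) + Q(y) + 4, so its minimum is min P + min Q + 4.
P'(x) = 2x - 4 vanishes at x ∈ {2}; Q'(y) = 36y(y - 3)(y + 1) vanishes at y ∈ {-1, 0, 3}.
Local minima of P (where P''>0): P(2)=-4. Local minima of Q: Q(-1)=-21, Q(3)=-405.
So the global minimum of L is P(2) + Q(3) + 4 = -4 − 405 + 4 = -405, attained at (2, 3).

(2, 3)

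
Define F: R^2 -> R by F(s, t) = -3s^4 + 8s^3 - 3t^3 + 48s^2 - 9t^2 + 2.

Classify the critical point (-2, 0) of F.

local maximum

The mixed partial ∂²F/∂s∂t is 0, so the Hessian at any point is diag(F_ss, F_tt) = diag(12(-3s^2 + 4s + 8), -18(t + 1)).
At (-2, 0): H = diag(-144, -18).
Both eigenvalues are negative, so H is negative definite: a local maximum.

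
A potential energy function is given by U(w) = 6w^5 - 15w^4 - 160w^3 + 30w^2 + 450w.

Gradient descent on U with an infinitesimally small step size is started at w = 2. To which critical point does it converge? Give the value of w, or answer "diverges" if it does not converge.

5

U'(w) = 30(w - 5)(w - 1)(w + 1)(w + 3), so U'(2) = -1350.
Gradient descent moves in the -U' direction, i.e. w is increasing.
The nearest critical point in that direction is w = 5, where U'' = 5760 > 0 (a local minimum). The iterate converges there.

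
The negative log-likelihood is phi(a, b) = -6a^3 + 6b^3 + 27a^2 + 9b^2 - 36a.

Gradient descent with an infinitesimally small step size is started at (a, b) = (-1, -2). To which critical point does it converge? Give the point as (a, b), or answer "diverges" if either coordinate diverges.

phi is separable, so gradient descent decouples: a follows -∂phi/∂a, b follows -∂phi/∂b.
∂phi/∂a = -18(a - 2)(a - 1); at a=-1 this is -108, so a increases.
∂phi/∂b = 18b(b + 1); at b=-2 this is 36, so b decreases.
The b-coordinate has no critical point in that direction and runs off to infinity.

diverges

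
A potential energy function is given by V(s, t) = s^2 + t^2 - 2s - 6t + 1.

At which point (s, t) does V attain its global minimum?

(1, 3)

V(s,t) separates as P(s) + Q(t) + 1, so its minimum is min P + min Q + 1.
P'(s) = 2s - 2 vanishes at s ∈ {1}; Q'(t) = 2(t - 3) vanishes at t ∈ {3}.
Local minima of P (where P''>0): P(1)=-1. Local minima of Q: Q(3)=-9.
So the global minimum of V is P(1) + Q(3) + 1 = -1 − 9 + 1 = -9, attained at (1, 3).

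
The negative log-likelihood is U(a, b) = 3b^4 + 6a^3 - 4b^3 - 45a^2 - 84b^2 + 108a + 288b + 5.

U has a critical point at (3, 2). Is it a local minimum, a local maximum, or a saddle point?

The mixed partial ∂²U/∂a∂b is 0, so the Hessian at any point is diag(U_aa, U_bb) = diag(18(2a - 5), 12(3b^2 - 2b - 14)).
At (3, 2): H = diag(18, -72).
The eigenvalues have opposite signs, so H is indefinite: a saddle point.

saddle point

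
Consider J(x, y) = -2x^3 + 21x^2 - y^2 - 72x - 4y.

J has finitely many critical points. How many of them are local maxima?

J separates as a function of x plus a function of y, so ∇J=0 decouples.
∂J/∂x = -6(x - 4)(x - 3) = 0 at x ∈ {3, 4}; ∂J/∂y = -2(y + 2) = 0 at y ∈ {-2}.
The Hessian is diagonal: diag(J_xx, J_yy). Second derivatives: J_xx(3)=6, J_xx(4)=-6; J_yy(-2)=-2.
Local maxima occur where both diagonal entries negative: (4, -2). Count: 1.

1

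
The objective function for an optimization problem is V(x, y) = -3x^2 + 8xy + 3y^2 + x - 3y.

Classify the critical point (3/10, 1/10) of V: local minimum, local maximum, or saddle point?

The Hessian of V is constant: H = [[-6, 8], [8, 6]].
det(H) = (-6)·6 − 8² = -100.
Since det(H) < 0, H is indefinite and the critical point is a saddle point.

saddle point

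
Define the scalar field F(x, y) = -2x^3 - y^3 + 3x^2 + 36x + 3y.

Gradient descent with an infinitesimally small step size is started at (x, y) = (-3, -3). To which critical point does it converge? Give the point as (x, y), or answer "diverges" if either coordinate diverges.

F is separable, so gradient descent decouples: x follows -∂F/∂x, y follows -∂F/∂y.
∂F/∂x = -6(x - 3)(x + 2); at x=-3 this is -36, so x increases.
∂F/∂y = -3(y - 1)(y + 1); at y=-3 this is -24, so y increases.
x converges to its nearest critical value -2 (a local min of the x-part); y converges to -1. The iterate converges to (-2, -1).

(-2, -1)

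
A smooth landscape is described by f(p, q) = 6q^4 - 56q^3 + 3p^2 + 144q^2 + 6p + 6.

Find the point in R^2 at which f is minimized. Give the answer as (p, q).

f(p,q) separates as A(p) + B(q) + 6, so its minimum is min A + min B + 6.
A'(p) = 6p + 6 vanishes at p ∈ {-1}; B'(q) = 24q(q - 4)(q - 3) vanishes at q ∈ {0, 3, 4}.
Local minima of A (where A''>0): A(-1)=-3. Local minima of B: B(0)=0, B(4)=256.
So the global minimum of f is A(-1) + B(0) + 6 = -3 + 0 + 6 = 3, attained at (-1, 0).

(-1, 0)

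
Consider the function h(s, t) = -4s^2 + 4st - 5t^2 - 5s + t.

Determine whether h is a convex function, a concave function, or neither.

concave

h is quadratic, so its Hessian is the constant matrix H = [[-8, 4], [4, -10]].
det(H) = 64, tr(H) = -18.
det(H) > 0 and tr(H) < 0, so H is negative definite everywhere: concave.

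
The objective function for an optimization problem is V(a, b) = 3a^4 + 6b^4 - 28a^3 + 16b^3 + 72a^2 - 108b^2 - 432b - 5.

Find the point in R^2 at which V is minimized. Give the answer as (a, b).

V(a,b) separates as P(a) + Q(b) − 5, so its minimum is min P + min Q − 5.
P'(a) = 12a(a - 4)(a - 3) vanishes at a ∈ {0, 3, 4}; Q'(b) = 24(b - 3)(b + 2)(b + 3) vanishes at b ∈ {-3, -2, 3}.
Local minima of P (where P''>0): P(0)=0, P(4)=128. Local minima of Q: Q(-3)=378, Q(3)=-1350.
So the global minimum of V is P(0) + Q(3) − 5 = 0 − 1350 − 5 = -1355, attained at (0, 3).

(0, 3)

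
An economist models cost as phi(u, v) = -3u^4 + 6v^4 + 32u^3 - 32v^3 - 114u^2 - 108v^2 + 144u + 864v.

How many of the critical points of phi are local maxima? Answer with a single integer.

2

phi separates as a function of u plus a function of v, so ∇phi=0 decouples.
∂phi/∂u = -12(u - 4)(u - 3)(u - 1) = 0 at u ∈ {1, 3, 4}; ∂phi/∂v = 24(v - 4)(v - 3)(v + 3) = 0 at v ∈ {-3, 3, 4}.
The Hessian is diagonal: diag(phi_uu, phi_vv). Second derivatives: phi_uu(1)=-72, phi_uu(3)=24, phi_uu(4)=-36; phi_vv(-3)=1008, phi_vv(3)=-144, phi_vv(4)=168.
Local maxima occur where both diagonal entries negative: (1, 3), (4, 3). Count: 2.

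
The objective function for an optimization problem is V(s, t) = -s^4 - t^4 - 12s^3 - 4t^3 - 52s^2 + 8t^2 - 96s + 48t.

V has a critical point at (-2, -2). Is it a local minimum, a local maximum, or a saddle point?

The mixed partial ∂²V/∂s∂t is 0, so the Hessian at any point is diag(V_ss, V_tt) = diag(-4(3s^2 + 18s + 26), 4(-3t^2 - 6t + 4)).
At (-2, -2): H = diag(-8, 16).
The eigenvalues have opposite signs, so H is indefinite: a saddle point.

saddle point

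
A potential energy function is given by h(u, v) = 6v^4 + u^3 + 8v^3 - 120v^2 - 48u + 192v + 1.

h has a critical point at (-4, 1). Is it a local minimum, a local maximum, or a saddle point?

The mixed partial ∂²h/∂u∂v is 0, so the Hessian at any point is diag(h_uu, h_vv) = diag(6u, 24(3v^2 + 2v - 10)).
At (-4, 1): H = diag(-24, -120).
Both eigenvalues are negative, so H is negative definite: a local maximum.

local maximum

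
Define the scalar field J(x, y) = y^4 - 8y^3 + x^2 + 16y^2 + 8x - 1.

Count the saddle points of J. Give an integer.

1

J separates as a function of x plus a function of y, so ∇J=0 decouples.
∂J/∂x = 2(x + 4) = 0 at x ∈ {-4}; ∂J/∂y = 4y(y - 4)(y - 2) = 0 at y ∈ {0, 2, 4}.
The Hessian is diagonal: diag(J_xx, J_yy). Second derivatives: J_xx(-4)=2; J_yy(0)=32, J_yy(2)=-16, J_yy(4)=32.
Saddle points occur where the two diagonal entries have opposite signs: (-4, 2). Count: 1.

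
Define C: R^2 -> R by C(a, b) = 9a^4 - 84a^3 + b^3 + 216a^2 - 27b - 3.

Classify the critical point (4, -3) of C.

The mixed partial ∂²C/∂a∂b is 0, so the Hessian at any point is diag(C_aa, C_bb) = diag(36(3a^2 - 14a + 12), 6b).
At (4, -3): H = diag(144, -18).
The eigenvalues have opposite signs, so H is indefinite: a saddle point.

saddle point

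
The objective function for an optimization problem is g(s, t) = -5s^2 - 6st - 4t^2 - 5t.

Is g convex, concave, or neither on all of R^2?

g is quadratic, so its Hessian is the constant matrix H = [[-10, -6], [-6, -8]].
det(H) = 44, tr(H) = -18.
det(H) > 0 and tr(H) < 0, so H is negative definite everywhere: concave.

concave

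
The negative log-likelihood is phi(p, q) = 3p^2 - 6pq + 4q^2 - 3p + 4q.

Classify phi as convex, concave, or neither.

convex

phi is quadratic, so its Hessian is the constant matrix H = [[6, -6], [-6, 8]].
det(H) = 12, tr(H) = 14.
det(H) > 0 and tr(H) > 0, so H is positive definite everywhere: convex.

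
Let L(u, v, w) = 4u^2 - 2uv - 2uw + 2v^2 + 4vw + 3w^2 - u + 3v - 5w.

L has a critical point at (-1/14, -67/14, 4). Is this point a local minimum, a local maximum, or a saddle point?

The Hessian is constant: H = [[8, -2, -2], [-2, 4, 4], [-2, 4, 6]].
Leading principal minors: Δ₁ = 8, Δ₂ = 28, Δ₃ = 56.
All leading minors are positive, so H is positive definite: a local minimum.

local minimum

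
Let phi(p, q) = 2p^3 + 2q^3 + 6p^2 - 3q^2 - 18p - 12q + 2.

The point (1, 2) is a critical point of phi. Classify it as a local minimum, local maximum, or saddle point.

local minimum

The mixed partial ∂²phi/∂p∂q is 0, so the Hessian at any point is diag(phi_pp, phi_qq) = diag(12(p + 1), 6(2q - 1)).
At (1, 2): H = diag(24, 18).
Both eigenvalues are positive, so H is positive definite: a local minimum.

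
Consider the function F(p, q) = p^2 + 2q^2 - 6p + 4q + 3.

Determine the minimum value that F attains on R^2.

-8

F(p,q) separates as A(p) + B(q) + 3, so its minimum is min A + min B + 3.
A'(p) = 2p - 6 vanishes at p ∈ {3}; B'(q) = 4q + 4 vanishes at q ∈ {-1}.
Local minima of A (where A''>0): A(3)=-9. Local minima of B: B(-1)=-2.
So the global minimum of F is A(3) + B(-1) + 3 = -9 − 2 + 3 = -8, attained at (3, -1).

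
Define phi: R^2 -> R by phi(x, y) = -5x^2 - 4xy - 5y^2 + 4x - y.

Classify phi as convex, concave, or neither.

phi is quadratic, so its Hessian is the constant matrix H = [[-10, -4], [-4, -10]].
det(H) = 84, tr(H) = -20.
det(H) > 0 and tr(H) < 0, so H is negative definite everywhere: concave.

concave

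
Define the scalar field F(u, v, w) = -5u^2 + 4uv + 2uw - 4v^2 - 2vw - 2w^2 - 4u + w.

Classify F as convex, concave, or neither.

concave

F is quadratic, so its Hessian is the constant matrix H = [[-10, 4, 2], [4, -8, -2], [2, -2, -4]].
Leading principal minors: -10, 64, -216.
Signs alternate −, +, − ⇒ H ≺ 0 ⇒ concave.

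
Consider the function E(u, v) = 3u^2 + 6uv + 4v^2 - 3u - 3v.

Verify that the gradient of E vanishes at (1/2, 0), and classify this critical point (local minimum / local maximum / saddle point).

local minimum

∇E = (6u + 6v - 3, 6u + 8v - 3); substituting (1/2, 0) gives ∇E = (0, 0), so (1/2, 0) is indeed a critical point.
The Hessian of E is constant: H = [[6, 6], [6, 8]].
det(H) = 6·8 − 6² = 12.
det(H) > 0 and tr(H) = 14 > 0, so H is positive definite and the point is a local minimum.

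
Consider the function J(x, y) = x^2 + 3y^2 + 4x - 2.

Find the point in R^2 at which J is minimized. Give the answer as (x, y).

J(x,y) separates as P(x) + Q(y) − 2, so its minimum is min P + min Q − 2.
P'(x) = 2x + 4 vanishes at x ∈ {-2}; Q'(y) = 6y vanishes at y ∈ {0}.
Local minima of P (where P''>0): P(-2)=-4. Local minima of Q: Q(0)=0.
So the global minimum of J is P(-2) + Q(0) − 2 = -4 + 0 − 2 = -6, attained at (-2, 0).

(-2, 0)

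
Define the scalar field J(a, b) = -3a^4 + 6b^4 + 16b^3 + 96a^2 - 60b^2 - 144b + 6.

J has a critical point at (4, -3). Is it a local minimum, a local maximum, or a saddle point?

saddle point

The mixed partial ∂²J/∂a∂b is 0, so the Hessian at any point is diag(J_aa, J_bb) = diag(12(-3a^2 + 16), 24(3b^2 + 4b - 5)).
At (4, -3): H = diag(-384, 240).
The eigenvalues have opposite signs, so H is indefinite: a saddle point.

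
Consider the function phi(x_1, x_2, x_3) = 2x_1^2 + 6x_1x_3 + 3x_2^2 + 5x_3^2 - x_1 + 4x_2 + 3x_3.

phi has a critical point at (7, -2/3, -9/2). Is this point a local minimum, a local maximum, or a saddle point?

local minimum

The Hessian is constant: H = [[4, 0, 6], [0, 6, 0], [6, 0, 10]].
Leading principal minors: Δ₁ = 4, Δ₂ = 24, Δ₃ = 24.
All leading minors are positive, so H is positive definite: a local minimum.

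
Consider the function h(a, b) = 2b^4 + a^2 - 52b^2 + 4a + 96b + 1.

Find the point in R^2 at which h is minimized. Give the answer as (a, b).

h(a,b) separates as P(a) + Q(b) + 1, so its minimum is min P + min Q + 1.
P'(a) = 2a + 4 vanishes at a ∈ {-2}; Q'(b) = 8(b - 3)(b - 1)(b + 4) vanishes at b ∈ {-4, 1, 3}.
Local minima of P (where P''>0): P(-2)=-4. Local minima of Q: Q(-4)=-704, Q(3)=-18.
So the global minimum of h is P(-2) + Q(-4) + 1 = -4 − 704 + 1 = -707, attained at (-2, -4).

(-2, -4)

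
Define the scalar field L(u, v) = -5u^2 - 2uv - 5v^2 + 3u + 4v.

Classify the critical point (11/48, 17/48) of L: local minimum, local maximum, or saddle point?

The Hessian of L is constant: H = [[-10, -2], [-2, -10]].
det(H) = (-10)·(-10) − (-2)² = 96.
det(H) > 0 and tr(H) = -20 < 0, so H is negative definite and the point is a local maximum.

local maximum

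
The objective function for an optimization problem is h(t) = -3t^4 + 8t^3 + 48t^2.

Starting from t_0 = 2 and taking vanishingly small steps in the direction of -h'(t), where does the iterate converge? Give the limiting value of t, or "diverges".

h'(t) = -12t(t - 4)(t + 2), so h'(2) = 192.
Gradient descent moves in the -h' direction, i.e. t is decreasing.
The nearest critical point in that direction is t = 0, where h'' = 96 > 0 (a local minimum). The iterate converges there.

0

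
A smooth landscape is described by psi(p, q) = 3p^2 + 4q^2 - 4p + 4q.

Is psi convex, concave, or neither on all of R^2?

convex

psi is quadratic, so its Hessian is the constant matrix H = [[6, 0], [0, 8]].
det(H) = 48, tr(H) = 14.
det(H) > 0 and tr(H) > 0, so H is positive definite everywhere: convex.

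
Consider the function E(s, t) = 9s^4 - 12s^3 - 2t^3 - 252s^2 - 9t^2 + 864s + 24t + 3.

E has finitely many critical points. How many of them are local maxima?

1

E separates as a function of s plus a function of t, so ∇E=0 decouples.
∂E/∂s = 36(s - 3)(s - 2)(s + 4) = 0 at s ∈ {-4, 2, 3}; ∂E/∂t = -6(t - 1)(t + 4) = 0 at t ∈ {-4, 1}.
The Hessian is diagonal: diag(E_ss, E_tt). Second derivatives: E_ss(-4)=1512, E_ss(2)=-216, E_ss(3)=252; E_tt(-4)=30, E_tt(1)=-30.
Local maxima occur where both diagonal entries negative: (2, 1). Count: 1.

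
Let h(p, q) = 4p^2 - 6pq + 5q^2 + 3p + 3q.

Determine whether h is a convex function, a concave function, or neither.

h is quadratic, so its Hessian is the constant matrix H = [[8, -6], [-6, 10]].
det(H) = 44, tr(H) = 18.
det(H) > 0 and tr(H) > 0, so H is positive definite everywhere: convex.

convex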